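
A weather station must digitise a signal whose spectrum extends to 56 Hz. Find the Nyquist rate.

112 Hz

Nyquist rate = 2 × 56 Hz = 112 Hz.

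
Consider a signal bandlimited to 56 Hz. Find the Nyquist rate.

Nyquist rate = 2 × 56 Hz = 112 Hz.

112 Hz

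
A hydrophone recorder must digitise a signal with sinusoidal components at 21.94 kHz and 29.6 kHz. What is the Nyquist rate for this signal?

59.2 kHz

Highest-frequency component: 29.6 kHz.
Nyquist rate = 2 × 29.6 kHz = 59.2 kHz.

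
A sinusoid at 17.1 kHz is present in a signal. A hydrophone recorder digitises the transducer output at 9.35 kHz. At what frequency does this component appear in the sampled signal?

17.1 kHz mod fs = 7.75 kHz.
7.75 kHz > fs/2 = 4.675 kHz, folds to fs − 7.75 kHz = 1.6 kHz.

1.6 kHz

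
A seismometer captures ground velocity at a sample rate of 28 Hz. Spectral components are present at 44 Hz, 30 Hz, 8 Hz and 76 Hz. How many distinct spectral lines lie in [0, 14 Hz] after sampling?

fs/2 = 14 Hz.
44 Hz mod fs = 16 Hz.
16 Hz > fs/2 = 14 Hz, folds to fs − 16 Hz = 12 Hz.
30 Hz mod fs = 2 Hz.
2 Hz ≤ fs/2 = 14 Hz, appears at 2 Hz.
8 Hz ≤ fs/2 = 14 Hz, passes unchanged.
76 Hz mod fs = 20 Hz.
20 Hz > fs/2 = 14 Hz, folds to fs − 20 Hz = 8 Hz.
Distinct values: {2 Hz, 8 Hz, 12 Hz} → 3.

3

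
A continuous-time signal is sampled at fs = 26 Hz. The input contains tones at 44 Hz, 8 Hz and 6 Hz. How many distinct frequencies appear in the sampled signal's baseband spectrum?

2

fs/2 = 13 Hz.
44 Hz mod fs = 18 Hz.
18 Hz > fs/2 = 13 Hz, folds to fs − 18 Hz = 8 Hz.
8 Hz ≤ fs/2 = 13 Hz, passes unchanged.
6 Hz ≤ fs/2 = 13 Hz, passes unchanged.
Distinct values: {6 Hz, 8 Hz} → 2.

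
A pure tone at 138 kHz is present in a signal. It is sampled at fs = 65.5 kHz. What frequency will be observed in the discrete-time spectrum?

7 kHz

138 kHz mod fs = 7 kHz.
7 kHz ≤ fs/2 = 32.75 kHz, appears at 7 kHz.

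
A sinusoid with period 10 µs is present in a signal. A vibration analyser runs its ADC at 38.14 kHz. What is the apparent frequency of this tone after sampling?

T = 10 µs → f = 1/T = 100 kHz.
100 kHz mod fs = 23.72 kHz.
23.72 kHz > fs/2 = 19.07 kHz, folds to fs − 23.72 kHz = 14.42 kHz.

14.42 kHz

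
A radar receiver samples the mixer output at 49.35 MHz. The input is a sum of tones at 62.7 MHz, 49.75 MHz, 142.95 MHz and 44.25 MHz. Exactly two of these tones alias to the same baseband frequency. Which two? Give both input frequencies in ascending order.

fs/2 = 24.675 MHz.
62.7 MHz mod fs = 13.35 MHz.
13.35 MHz ≤ fs/2 = 24.675 MHz, appears at 13.35 MHz.
49.75 MHz mod fs = 0.4 MHz.
0.4 MHz ≤ fs/2 = 24.675 MHz, appears at 0.4 MHz.
142.95 MHz mod fs = 44.25 MHz.
44.25 MHz > fs/2 = 24.675 MHz, folds to fs − 44.25 MHz = 5.1 MHz.
44.25 MHz > fs/2 = 24.675 MHz, folds to fs − 44.25 MHz = 5.1 MHz.
44.25 MHz and 142.95 MHz both map to 5.1 MHz.

44.25 MHz, 142.95 MHz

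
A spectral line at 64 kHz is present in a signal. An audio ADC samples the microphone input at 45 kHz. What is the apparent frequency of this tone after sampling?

64 kHz mod fs = 19 kHz.
19 kHz ≤ fs/2 = 22.5 kHz, appears at 19 kHz.

19 kHz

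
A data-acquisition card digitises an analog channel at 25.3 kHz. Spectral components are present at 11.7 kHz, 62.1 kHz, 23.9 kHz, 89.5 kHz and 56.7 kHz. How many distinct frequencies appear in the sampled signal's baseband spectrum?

4

fs/2 = 12.65 kHz.
11.7 kHz ≤ fs/2 = 12.65 kHz, passes unchanged.
62.1 kHz mod fs = 11.5 kHz.
11.5 kHz ≤ fs/2 = 12.65 kHz, appears at 11.5 kHz.
23.9 kHz > fs/2 = 12.65 kHz, folds to fs − 23.9 kHz = 1.4 kHz.
89.5 kHz mod fs = 13.6 kHz.
13.6 kHz > fs/2 = 12.65 kHz, folds to fs − 13.6 kHz = 11.7 kHz.
56.7 kHz mod fs = 6.1 kHz.
6.1 kHz ≤ fs/2 = 12.65 kHz, appears at 6.1 kHz.
Distinct values: {1.4 kHz, 6.1 kHz, 11.5 kHz, 11.7 kHz} → 4.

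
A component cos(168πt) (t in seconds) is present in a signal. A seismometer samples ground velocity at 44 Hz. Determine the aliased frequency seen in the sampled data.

ω = 168π rad/s → f = ω/(2π) = 84 Hz.
84 Hz mod fs = 40 Hz.
40 Hz > fs/2 = 22 Hz, folds to fs − 40 Hz = 4 Hz.

4 Hz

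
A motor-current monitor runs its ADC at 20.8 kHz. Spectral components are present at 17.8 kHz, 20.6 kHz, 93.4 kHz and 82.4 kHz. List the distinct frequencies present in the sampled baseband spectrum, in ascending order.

fs/2 = 10.4 kHz.
17.8 kHz > fs/2 = 10.4 kHz, folds to fs − 17.8 kHz = 3 kHz.
20.6 kHz > fs/2 = 10.4 kHz, folds to fs − 20.6 kHz = 0.2 kHz.
93.4 kHz mod fs = 10.2 kHz.
10.2 kHz ≤ fs/2 = 10.4 kHz, appears at 10.2 kHz.
82.4 kHz mod fs = 20 kHz.
20 kHz > fs/2 = 10.4 kHz, folds to fs − 20 kHz = 0.8 kHz.
Distinct values: {0.2 kHz, 0.8 kHz, 3 kHz, 10.2 kHz}.

0.2 kHz, 0.8 kHz, 3 kHz, 10.2 kHz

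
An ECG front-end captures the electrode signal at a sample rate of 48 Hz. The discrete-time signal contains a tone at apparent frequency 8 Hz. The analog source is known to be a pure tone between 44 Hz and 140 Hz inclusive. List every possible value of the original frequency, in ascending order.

56 Hz, 88 Hz, 104 Hz, 136 Hz

Frequencies that alias to 8 Hz are k·fs ± 8 Hz for integer k ≥ 0.
k=0: 8 Hz.
k=1: 40 Hz, 56 Hz.
k=2: 88 Hz, 104 Hz.
k=3: 136 Hz, 152 Hz.
k=4: 184 Hz, 200 Hz.
Within [44 Hz, 140 Hz]: 56 Hz, 88 Hz, 104 Hz, 136 Hz.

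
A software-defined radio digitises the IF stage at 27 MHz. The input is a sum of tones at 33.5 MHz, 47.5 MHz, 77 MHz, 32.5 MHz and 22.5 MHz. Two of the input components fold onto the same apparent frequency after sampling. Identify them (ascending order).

fs/2 = 13.5 MHz.
33.5 MHz mod fs = 6.5 MHz.
6.5 MHz ≤ fs/2 = 13.5 MHz, appears at 6.5 MHz.
47.5 MHz mod fs = 20.5 MHz.
20.5 MHz > fs/2 = 13.5 MHz, folds to fs − 20.5 MHz = 6.5 MHz.
77 MHz mod fs = 23 MHz.
23 MHz > fs/2 = 13.5 MHz, folds to fs − 23 MHz = 4 MHz.
32.5 MHz mod fs = 5.5 MHz.
5.5 MHz ≤ fs/2 = 13.5 MHz, appears at 5.5 MHz.
22.5 MHz > fs/2 = 13.5 MHz, folds to fs − 22.5 MHz = 4.5 MHz.
33.5 MHz and 47.5 MHz both map to 6.5 MHz.

33.5 MHz, 47.5 MHz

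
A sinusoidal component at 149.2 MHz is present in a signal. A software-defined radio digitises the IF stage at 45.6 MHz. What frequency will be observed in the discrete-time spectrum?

149.2 MHz mod fs = 12.4 MHz.
12.4 MHz ≤ fs/2 = 22.8 MHz, appears at 12.4 MHz.

12.4 MHz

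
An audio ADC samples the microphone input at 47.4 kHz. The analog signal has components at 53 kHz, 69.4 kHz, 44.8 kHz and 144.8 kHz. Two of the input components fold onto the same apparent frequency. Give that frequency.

2.6 kHz

fs/2 = 23.7 kHz.
53 kHz mod fs = 5.6 kHz.
5.6 kHz ≤ fs/2 = 23.7 kHz, appears at 5.6 kHz.
69.4 kHz mod fs = 22 kHz.
22 kHz ≤ fs/2 = 23.7 kHz, appears at 22 kHz.
44.8 kHz > fs/2 = 23.7 kHz, folds to fs − 44.8 kHz = 2.6 kHz.
144.8 kHz mod fs = 2.6 kHz.
2.6 kHz ≤ fs/2 = 23.7 kHz, appears at 2.6 kHz.
44.8 kHz and 144.8 kHz both map to 2.6 kHz.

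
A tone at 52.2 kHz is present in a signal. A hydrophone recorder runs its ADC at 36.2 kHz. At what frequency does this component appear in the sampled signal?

16 kHz

52.2 kHz mod fs = 16 kHz.
16 kHz ≤ fs/2 = 18.1 kHz, appears at 16 kHz.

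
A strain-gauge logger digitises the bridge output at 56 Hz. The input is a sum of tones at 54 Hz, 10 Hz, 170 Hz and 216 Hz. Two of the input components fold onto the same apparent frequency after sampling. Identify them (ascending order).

54 Hz, 170 Hz

fs/2 = 28 Hz.
54 Hz > fs/2 = 28 Hz, folds to fs − 54 Hz = 2 Hz.
10 Hz ≤ fs/2 = 28 Hz, passes unchanged.
170 Hz mod fs = 2 Hz.
2 Hz ≤ fs/2 = 28 Hz, appears at 2 Hz.
216 Hz mod fs = 48 Hz.
48 Hz > fs/2 = 28 Hz, folds to fs − 48 Hz = 8 Hz.
54 Hz and 170 Hz both map to 2 Hz.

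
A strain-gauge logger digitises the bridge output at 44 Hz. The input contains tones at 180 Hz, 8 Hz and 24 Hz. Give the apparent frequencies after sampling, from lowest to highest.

4 Hz, 8 Hz, 20 Hz

fs/2 = 22 Hz.
180 Hz mod fs = 4 Hz.
4 Hz ≤ fs/2 = 22 Hz, appears at 4 Hz.
8 Hz ≤ fs/2 = 22 Hz, passes unchanged.
24 Hz > fs/2 = 22 Hz, folds to fs − 24 Hz = 20 Hz.
Distinct values: {4 Hz, 8 Hz, 20 Hz}.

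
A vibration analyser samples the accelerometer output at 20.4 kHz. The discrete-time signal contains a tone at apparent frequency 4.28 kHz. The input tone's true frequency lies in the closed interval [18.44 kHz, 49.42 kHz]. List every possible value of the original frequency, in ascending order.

Frequencies that alias to 4.28 kHz are k·fs ± 4.28 kHz for integer k ≥ 0.
k=0: 4.28 kHz.
k=1: 16.12 kHz, 24.68 kHz.
k=2: 36.52 kHz, 45.08 kHz.
k=3: 56.92 kHz, 65.48 kHz.
Within [18.44 kHz, 49.42 kHz]: 24.68 kHz, 36.52 kHz, 45.08 kHz.

24.68 kHz, 36.52 kHz, 45.08 kHz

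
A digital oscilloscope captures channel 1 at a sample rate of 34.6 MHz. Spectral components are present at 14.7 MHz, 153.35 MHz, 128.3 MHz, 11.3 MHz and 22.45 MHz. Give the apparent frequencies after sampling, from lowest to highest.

10.1 MHz, 11.3 MHz, 12.15 MHz, 14.7 MHz, 14.95 MHz

fs/2 = 17.3 MHz.
14.7 MHz ≤ fs/2 = 17.3 MHz, passes unchanged.
153.35 MHz mod fs = 14.95 MHz.
14.95 MHz ≤ fs/2 = 17.3 MHz, appears at 14.95 MHz.
128.3 MHz mod fs = 24.5 MHz.
24.5 MHz > fs/2 = 17.3 MHz, folds to fs − 24.5 MHz = 10.1 MHz.
11.3 MHz ≤ fs/2 = 17.3 MHz, passes unchanged.
22.45 MHz > fs/2 = 17.3 MHz, folds to fs − 22.45 MHz = 12.15 MHz.
Distinct values: {10.1 MHz, 11.3 MHz, 12.15 MHz, 14.7 MHz, 14.95 MHz}.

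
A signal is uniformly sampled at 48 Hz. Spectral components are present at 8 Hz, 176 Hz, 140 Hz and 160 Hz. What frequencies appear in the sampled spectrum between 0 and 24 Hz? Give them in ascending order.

4 Hz, 8 Hz, 16 Hz

fs/2 = 24 Hz.
8 Hz ≤ fs/2 = 24 Hz, passes unchanged.
176 Hz mod fs = 32 Hz.
32 Hz > fs/2 = 24 Hz, folds to fs − 32 Hz = 16 Hz.
140 Hz mod fs = 44 Hz.
44 Hz > fs/2 = 24 Hz, folds to fs − 44 Hz = 4 Hz.
160 Hz mod fs = 16 Hz.
16 Hz ≤ fs/2 = 24 Hz, appears at 16 Hz.
Distinct values: {4 Hz, 8 Hz, 16 Hz}.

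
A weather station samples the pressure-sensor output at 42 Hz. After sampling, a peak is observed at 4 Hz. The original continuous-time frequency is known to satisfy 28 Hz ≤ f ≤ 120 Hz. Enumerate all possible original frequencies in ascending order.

Frequencies that alias to 4 Hz are k·fs ± 4 Hz for integer k ≥ 0.
k=0: 4 Hz.
k=1: 38 Hz, 46 Hz.
k=2: 80 Hz, 88 Hz.
k=3: 122 Hz, 130 Hz.
Within [28 Hz, 120 Hz]: 38 Hz, 46 Hz, 80 Hz, 88 Hz.

38 Hz, 46 Hz, 80 Hz, 88 Hz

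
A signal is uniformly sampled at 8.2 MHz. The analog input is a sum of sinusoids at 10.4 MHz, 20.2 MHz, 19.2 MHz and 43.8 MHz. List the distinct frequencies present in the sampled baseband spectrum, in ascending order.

2.2 MHz, 2.8 MHz, 3.8 MHz

fs/2 = 4.1 MHz.
10.4 MHz mod fs = 2.2 MHz.
2.2 MHz ≤ fs/2 = 4.1 MHz, appears at 2.2 MHz.
20.2 MHz mod fs = 3.8 MHz.
3.8 MHz ≤ fs/2 = 4.1 MHz, appears at 3.8 MHz.
19.2 MHz mod fs = 2.8 MHz.
2.8 MHz ≤ fs/2 = 4.1 MHz, appears at 2.8 MHz.
43.8 MHz mod fs = 2.8 MHz.
2.8 MHz ≤ fs/2 = 4.1 MHz, appears at 2.8 MHz.
Distinct values: {2.2 MHz, 2.8 MHz, 3.8 MHz}.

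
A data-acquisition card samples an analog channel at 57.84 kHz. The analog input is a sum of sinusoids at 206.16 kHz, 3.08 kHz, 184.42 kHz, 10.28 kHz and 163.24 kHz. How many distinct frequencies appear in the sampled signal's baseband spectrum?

fs/2 = 28.92 kHz.
206.16 kHz mod fs = 32.64 kHz.
32.64 kHz > fs/2 = 28.92 kHz, folds to fs − 32.64 kHz = 25.2 kHz.
3.08 kHz ≤ fs/2 = 28.92 kHz, passes unchanged.
184.42 kHz mod fs = 10.9 kHz.
10.9 kHz ≤ fs/2 = 28.92 kHz, appears at 10.9 kHz.
10.28 kHz ≤ fs/2 = 28.92 kHz, passes unchanged.
163.24 kHz mod fs = 47.56 kHz.
47.56 kHz > fs/2 = 28.92 kHz, folds to fs − 47.56 kHz = 10.28 kHz.
Distinct values: {3.08 kHz, 10.28 kHz, 10.9 kHz, 25.2 kHz} → 4.

4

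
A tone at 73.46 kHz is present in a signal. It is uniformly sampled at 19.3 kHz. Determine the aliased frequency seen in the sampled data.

3.74 kHz

73.46 kHz mod fs = 15.56 kHz.
15.56 kHz > fs/2 = 9.65 kHz, folds to fs − 15.56 kHz = 3.74 kHz.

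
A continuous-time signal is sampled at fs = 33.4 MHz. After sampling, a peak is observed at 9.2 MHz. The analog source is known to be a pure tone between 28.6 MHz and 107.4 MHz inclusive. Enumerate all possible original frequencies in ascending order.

Frequencies that alias to 9.2 MHz are k·fs ± 9.2 MHz for integer k ≥ 0.
k=0: 9.2 MHz.
k=1: 24.2 MHz, 42.6 MHz.
k=2: 57.6 MHz, 76 MHz.
k=3: 91 MHz, 109.4 MHz.
k=4: 124.4 MHz, 142.8 MHz.
Within [28.6 MHz, 107.4 MHz]: 42.6 MHz, 57.6 MHz, 76 MHz, 91 MHz.

42.6 MHz, 57.6 MHz, 76 MHz, 91 MHz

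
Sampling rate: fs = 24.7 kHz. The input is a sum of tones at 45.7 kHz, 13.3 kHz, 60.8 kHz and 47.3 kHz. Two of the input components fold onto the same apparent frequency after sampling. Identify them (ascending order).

fs/2 = 12.35 kHz.
45.7 kHz mod fs = 21 kHz.
21 kHz > fs/2 = 12.35 kHz, folds to fs − 21 kHz = 3.7 kHz.
13.3 kHz > fs/2 = 12.35 kHz, folds to fs − 13.3 kHz = 11.4 kHz.
60.8 kHz mod fs = 11.4 kHz.
11.4 kHz ≤ fs/2 = 12.35 kHz, appears at 11.4 kHz.
47.3 kHz mod fs = 22.6 kHz.
22.6 kHz > fs/2 = 12.35 kHz, folds to fs − 22.6 kHz = 2.1 kHz.
13.3 kHz and 60.8 kHz both map to 11.4 kHz.

13.3 kHz, 60.8 kHz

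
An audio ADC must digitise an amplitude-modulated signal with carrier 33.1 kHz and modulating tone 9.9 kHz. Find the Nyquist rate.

AM sidebands sit at fc ± fm = 23.2 kHz and 43 kHz.
Highest-frequency component: 43 kHz.
Nyquist rate = 2 × 43 kHz = 86 kHz.

86 kHz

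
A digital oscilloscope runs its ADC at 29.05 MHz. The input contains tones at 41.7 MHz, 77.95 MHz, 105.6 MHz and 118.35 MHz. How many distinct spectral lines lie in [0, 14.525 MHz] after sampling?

fs/2 = 14.525 MHz.
41.7 MHz mod fs = 12.65 MHz.
12.65 MHz ≤ fs/2 = 14.525 MHz, appears at 12.65 MHz.
77.95 MHz mod fs = 19.85 MHz.
19.85 MHz > fs/2 = 14.525 MHz, folds to fs − 19.85 MHz = 9.2 MHz.
105.6 MHz mod fs = 18.45 MHz.
18.45 MHz > fs/2 = 14.525 MHz, folds to fs − 18.45 MHz = 10.6 MHz.
118.35 MHz mod fs = 2.15 MHz.
2.15 MHz ≤ fs/2 = 14.525 MHz, appears at 2.15 MHz.
Distinct values: {2.15 MHz, 9.2 MHz, 10.6 MHz, 12.65 MHz} → 4.

4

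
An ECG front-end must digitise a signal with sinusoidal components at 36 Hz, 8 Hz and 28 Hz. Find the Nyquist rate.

72 Hz

Highest-frequency component: 36 Hz.
Nyquist rate = 2 × 36 Hz = 72 Hz.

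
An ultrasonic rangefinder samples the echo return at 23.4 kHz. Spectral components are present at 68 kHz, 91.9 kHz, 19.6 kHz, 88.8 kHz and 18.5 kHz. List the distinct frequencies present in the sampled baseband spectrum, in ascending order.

1.7 kHz, 2.2 kHz, 3.8 kHz, 4.8 kHz, 4.9 kHz

fs/2 = 11.7 kHz.
68 kHz mod fs = 21.2 kHz.
21.2 kHz > fs/2 = 11.7 kHz, folds to fs − 21.2 kHz = 2.2 kHz.
91.9 kHz mod fs = 21.7 kHz.
21.7 kHz > fs/2 = 11.7 kHz, folds to fs − 21.7 kHz = 1.7 kHz.
19.6 kHz > fs/2 = 11.7 kHz, folds to fs − 19.6 kHz = 3.8 kHz.
88.8 kHz mod fs = 18.6 kHz.
18.6 kHz > fs/2 = 11.7 kHz, folds to fs − 18.6 kHz = 4.8 kHz.
18.5 kHz > fs/2 = 11.7 kHz, folds to fs − 18.5 kHz = 4.9 kHz.
Distinct values: {1.7 kHz, 2.2 kHz, 3.8 kHz, 4.8 kHz, 4.9 kHz}.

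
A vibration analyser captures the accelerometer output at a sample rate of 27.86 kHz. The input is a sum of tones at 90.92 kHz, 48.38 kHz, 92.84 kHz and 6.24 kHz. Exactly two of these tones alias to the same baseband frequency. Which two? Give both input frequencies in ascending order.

48.38 kHz, 90.92 kHz

fs/2 = 13.93 kHz.
90.92 kHz mod fs = 7.34 kHz.
7.34 kHz ≤ fs/2 = 13.93 kHz, appears at 7.34 kHz.
48.38 kHz mod fs = 20.52 kHz.
20.52 kHz > fs/2 = 13.93 kHz, folds to fs − 20.52 kHz = 7.34 kHz.
92.84 kHz mod fs = 9.26 kHz.
9.26 kHz ≤ fs/2 = 13.93 kHz, appears at 9.26 kHz.
6.24 kHz ≤ fs/2 = 13.93 kHz, passes unchanged.
48.38 kHz and 90.92 kHz both map to 7.34 kHz.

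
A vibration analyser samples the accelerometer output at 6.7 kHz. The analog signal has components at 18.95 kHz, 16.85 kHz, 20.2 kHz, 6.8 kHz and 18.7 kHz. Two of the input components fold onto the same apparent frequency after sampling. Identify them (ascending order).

fs/2 = 3.35 kHz.
18.95 kHz mod fs = 5.55 kHz.
5.55 kHz > fs/2 = 3.35 kHz, folds to fs − 5.55 kHz = 1.15 kHz.
16.85 kHz mod fs = 3.45 kHz.
3.45 kHz > fs/2 = 3.35 kHz, folds to fs − 3.45 kHz = 3.25 kHz.
20.2 kHz mod fs = 0.1 kHz.
0.1 kHz ≤ fs/2 = 3.35 kHz, appears at 0.1 kHz.
6.8 kHz mod fs = 0.1 kHz.
0.1 kHz ≤ fs/2 = 3.35 kHz, appears at 0.1 kHz.
18.7 kHz mod fs = 5.3 kHz.
5.3 kHz > fs/2 = 3.35 kHz, folds to fs − 5.3 kHz = 1.4 kHz.
6.8 kHz and 20.2 kHz both map to 0.1 kHz.

6.8 kHz, 20.2 kHz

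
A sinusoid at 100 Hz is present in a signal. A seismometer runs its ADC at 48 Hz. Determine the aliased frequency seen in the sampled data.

4 Hz

100 Hz mod fs = 4 Hz.
4 Hz ≤ fs/2 = 24 Hz, appears at 4 Hz.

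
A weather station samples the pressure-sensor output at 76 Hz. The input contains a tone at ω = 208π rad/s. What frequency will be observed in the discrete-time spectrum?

28 Hz

ω = 208π rad/s → f = ω/(2π) = 104 Hz.
104 Hz mod fs = 28 Hz.
28 Hz ≤ fs/2 = 38 Hz, appears at 28 Hz.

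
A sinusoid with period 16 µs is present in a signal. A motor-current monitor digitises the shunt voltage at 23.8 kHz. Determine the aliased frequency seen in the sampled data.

T = 16 µs → f = 1/T = 62.5 kHz.
62.5 kHz mod fs = 14.9 kHz.
14.9 kHz > fs/2 = 11.9 kHz, folds to fs − 14.9 kHz = 8.9 kHz.

8.9 kHz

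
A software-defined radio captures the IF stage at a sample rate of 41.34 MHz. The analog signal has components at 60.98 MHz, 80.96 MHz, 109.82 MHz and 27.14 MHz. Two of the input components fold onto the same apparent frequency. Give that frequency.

fs/2 = 20.67 MHz.
60.98 MHz mod fs = 19.64 MHz.
19.64 MHz ≤ fs/2 = 20.67 MHz, appears at 19.64 MHz.
80.96 MHz mod fs = 39.62 MHz.
39.62 MHz > fs/2 = 20.67 MHz, folds to fs − 39.62 MHz = 1.72 MHz.
109.82 MHz mod fs = 27.14 MHz.
27.14 MHz > fs/2 = 20.67 MHz, folds to fs − 27.14 MHz = 14.2 MHz.
27.14 MHz > fs/2 = 20.67 MHz, folds to fs − 27.14 MHz = 14.2 MHz.
27.14 MHz and 109.82 MHz both map to 14.2 MHz.

14.2 MHz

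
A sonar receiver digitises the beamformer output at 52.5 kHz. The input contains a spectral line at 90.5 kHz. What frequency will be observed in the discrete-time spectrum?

14.5 kHz

90.5 kHz mod fs = 38 kHz.
38 kHz > fs/2 = 26.25 kHz, folds to fs − 38 kHz = 14.5 kHz.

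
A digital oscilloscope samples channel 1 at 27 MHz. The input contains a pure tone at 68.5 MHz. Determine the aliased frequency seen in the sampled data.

12.5 MHz

68.5 MHz mod fs = 14.5 MHz.
14.5 MHz > fs/2 = 13.5 MHz, folds to fs − 14.5 MHz = 12.5 MHz.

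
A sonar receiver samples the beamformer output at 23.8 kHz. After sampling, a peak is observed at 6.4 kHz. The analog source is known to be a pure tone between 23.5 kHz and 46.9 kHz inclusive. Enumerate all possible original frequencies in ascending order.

Frequencies that alias to 6.4 kHz are k·fs ± 6.4 kHz for integer k ≥ 0.
k=0: 6.4 kHz.
k=1: 17.4 kHz, 30.2 kHz.
k=2: 41.2 kHz, 54 kHz.
k=3: 65 kHz, 77.8 kHz.
Within [23.5 kHz, 46.9 kHz]: 30.2 kHz, 41.2 kHz.

30.2 kHz, 41.2 kHz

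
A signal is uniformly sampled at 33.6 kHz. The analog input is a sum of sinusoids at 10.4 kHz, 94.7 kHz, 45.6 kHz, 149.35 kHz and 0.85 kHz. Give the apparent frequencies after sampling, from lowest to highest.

0.85 kHz, 6.1 kHz, 10.4 kHz, 12 kHz, 14.95 kHz

fs/2 = 16.8 kHz.
10.4 kHz ≤ fs/2 = 16.8 kHz, passes unchanged.
94.7 kHz mod fs = 27.5 kHz.
27.5 kHz > fs/2 = 16.8 kHz, folds to fs − 27.5 kHz = 6.1 kHz.
45.6 kHz mod fs = 12 kHz.
12 kHz ≤ fs/2 = 16.8 kHz, appears at 12 kHz.
149.35 kHz mod fs = 14.95 kHz.
14.95 kHz ≤ fs/2 = 16.8 kHz, appears at 14.95 kHz.
0.85 kHz ≤ fs/2 = 16.8 kHz, passes unchanged.
Distinct values: {0.85 kHz, 6.1 kHz, 10.4 kHz, 12 kHz, 14.95 kHz}.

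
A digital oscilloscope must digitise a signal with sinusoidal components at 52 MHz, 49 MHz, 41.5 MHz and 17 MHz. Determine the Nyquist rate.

Highest-frequency component: 52 MHz.
Nyquist rate = 2 × 52 MHz = 104 MHz.

104 MHz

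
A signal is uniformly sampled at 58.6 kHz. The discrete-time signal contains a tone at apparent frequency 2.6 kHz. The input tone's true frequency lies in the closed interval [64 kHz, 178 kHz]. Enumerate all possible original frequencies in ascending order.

114.6 kHz, 119.8 kHz, 173.2 kHz

Frequencies that alias to 2.6 kHz are k·fs ± 2.6 kHz for integer k ≥ 0.
k=0: 2.6 kHz.
k=1: 56 kHz, 61.2 kHz.
k=2: 114.6 kHz, 119.8 kHz.
k=3: 173.2 kHz, 178.4 kHz.
k=4: 231.8 kHz, 237 kHz.
Within [64 kHz, 178 kHz]: 114.6 kHz, 119.8 kHz, 173.2 kHz.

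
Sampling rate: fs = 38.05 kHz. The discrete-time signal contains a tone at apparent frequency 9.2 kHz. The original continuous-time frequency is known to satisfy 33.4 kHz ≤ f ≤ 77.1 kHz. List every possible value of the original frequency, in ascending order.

Frequencies that alias to 9.2 kHz are k·fs ± 9.2 kHz for integer k ≥ 0.
k=0: 9.2 kHz.
k=1: 28.85 kHz, 47.25 kHz.
k=2: 66.9 kHz, 85.3 kHz.
k=3: 104.95 kHz, 123.35 kHz.
Within [33.4 kHz, 77.1 kHz]: 47.25 kHz, 66.9 kHz.

47.25 kHz, 66.9 kHz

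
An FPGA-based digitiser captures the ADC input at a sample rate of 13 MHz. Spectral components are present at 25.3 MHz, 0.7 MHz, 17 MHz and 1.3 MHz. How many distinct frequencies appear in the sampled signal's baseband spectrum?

fs/2 = 6.5 MHz.
25.3 MHz mod fs = 12.3 MHz.
12.3 MHz > fs/2 = 6.5 MHz, folds to fs − 12.3 MHz = 0.7 MHz.
0.7 MHz ≤ fs/2 = 6.5 MHz, passes unchanged.
17 MHz mod fs = 4 MHz.
4 MHz ≤ fs/2 = 6.5 MHz, appears at 4 MHz.
1.3 MHz ≤ fs/2 = 6.5 MHz, passes unchanged.
Distinct values: {0.7 MHz, 1.3 MHz, 4 MHz} → 3.

3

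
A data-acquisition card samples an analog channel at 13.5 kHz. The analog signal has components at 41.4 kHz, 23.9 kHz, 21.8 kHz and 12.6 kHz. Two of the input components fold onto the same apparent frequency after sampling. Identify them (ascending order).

12.6 kHz, 41.4 kHz

fs/2 = 6.75 kHz.
41.4 kHz mod fs = 0.9 kHz.
0.9 kHz ≤ fs/2 = 6.75 kHz, appears at 0.9 kHz.
23.9 kHz mod fs = 10.4 kHz.
10.4 kHz > fs/2 = 6.75 kHz, folds to fs − 10.4 kHz = 3.1 kHz.
21.8 kHz mod fs = 8.3 kHz.
8.3 kHz > fs/2 = 6.75 kHz, folds to fs − 8.3 kHz = 5.2 kHz.
12.6 kHz > fs/2 = 6.75 kHz, folds to fs − 12.6 kHz = 0.9 kHz.
12.6 kHz and 41.4 kHz both map to 0.9 kHz.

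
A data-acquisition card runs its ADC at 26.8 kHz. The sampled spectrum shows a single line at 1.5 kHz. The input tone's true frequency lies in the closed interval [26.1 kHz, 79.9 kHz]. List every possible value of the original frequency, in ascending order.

28.3 kHz, 52.1 kHz, 55.1 kHz, 78.9 kHz

Frequencies that alias to 1.5 kHz are k·fs ± 1.5 kHz for integer k ≥ 0.
k=0: 1.5 kHz.
k=1: 25.3 kHz, 28.3 kHz.
k=2: 52.1 kHz, 55.1 kHz.
k=3: 78.9 kHz, 81.9 kHz.
k=4: 105.7 kHz, 108.7 kHz.
Within [26.1 kHz, 79.9 kHz]: 28.3 kHz, 52.1 kHz, 55.1 kHz, 78.9 kHz.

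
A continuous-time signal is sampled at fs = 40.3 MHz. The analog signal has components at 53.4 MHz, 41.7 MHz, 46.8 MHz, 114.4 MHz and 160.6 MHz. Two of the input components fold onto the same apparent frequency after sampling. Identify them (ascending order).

fs/2 = 20.15 MHz.
53.4 MHz mod fs = 13.1 MHz.
13.1 MHz ≤ fs/2 = 20.15 MHz, appears at 13.1 MHz.
41.7 MHz mod fs = 1.4 MHz.
1.4 MHz ≤ fs/2 = 20.15 MHz, appears at 1.4 MHz.
46.8 MHz mod fs = 6.5 MHz.
6.5 MHz ≤ fs/2 = 20.15 MHz, appears at 6.5 MHz.
114.4 MHz mod fs = 33.8 MHz.
33.8 MHz > fs/2 = 20.15 MHz, folds to fs − 33.8 MHz = 6.5 MHz.
160.6 MHz mod fs = 39.7 MHz.
39.7 MHz > fs/2 = 20.15 MHz, folds to fs − 39.7 MHz = 0.6 MHz.
46.8 MHz and 114.4 MHz both map to 6.5 MHz.

46.8 MHz, 114.4 MHz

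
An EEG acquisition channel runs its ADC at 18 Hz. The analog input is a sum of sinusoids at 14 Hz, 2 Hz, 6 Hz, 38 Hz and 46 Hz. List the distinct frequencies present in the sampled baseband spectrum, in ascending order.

2 Hz, 4 Hz, 6 Hz, 8 Hz

fs/2 = 9 Hz.
14 Hz > fs/2 = 9 Hz, folds to fs − 14 Hz = 4 Hz.
2 Hz ≤ fs/2 = 9 Hz, passes unchanged.
6 Hz ≤ fs/2 = 9 Hz, passes unchanged.
38 Hz mod fs = 2 Hz.
2 Hz ≤ fs/2 = 9 Hz, appears at 2 Hz.
46 Hz mod fs = 10 Hz.
10 Hz > fs/2 = 9 Hz, folds to fs − 10 Hz = 8 Hz.
Distinct values: {2 Hz, 4 Hz, 6 Hz, 8 Hz}.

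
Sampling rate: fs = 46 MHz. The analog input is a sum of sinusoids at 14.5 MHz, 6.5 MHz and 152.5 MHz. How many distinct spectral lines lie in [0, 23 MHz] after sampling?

2

fs/2 = 23 MHz.
14.5 MHz ≤ fs/2 = 23 MHz, passes unchanged.
6.5 MHz ≤ fs/2 = 23 MHz, passes unchanged.
152.5 MHz mod fs = 14.5 MHz.
14.5 MHz ≤ fs/2 = 23 MHz, appears at 14.5 MHz.
Distinct values: {6.5 MHz, 14.5 MHz} → 2.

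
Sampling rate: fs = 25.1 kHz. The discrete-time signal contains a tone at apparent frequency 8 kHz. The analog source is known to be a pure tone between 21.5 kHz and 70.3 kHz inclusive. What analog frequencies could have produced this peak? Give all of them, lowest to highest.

33.1 kHz, 42.2 kHz, 58.2 kHz, 67.3 kHz

Frequencies that alias to 8 kHz are k·fs ± 8 kHz for integer k ≥ 0.
k=0: 8 kHz.
k=1: 17.1 kHz, 33.1 kHz.
k=2: 42.2 kHz, 58.2 kHz.
k=3: 67.3 kHz, 83.3 kHz.
k=4: 92.4 kHz, 108.4 kHz.
Within [21.5 kHz, 70.3 kHz]: 33.1 kHz, 42.2 kHz, 58.2 kHz, 67.3 kHz.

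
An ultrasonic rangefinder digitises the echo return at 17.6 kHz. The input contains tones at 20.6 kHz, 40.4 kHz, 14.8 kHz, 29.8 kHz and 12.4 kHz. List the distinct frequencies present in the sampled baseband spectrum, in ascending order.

2.8 kHz, 3 kHz, 5.2 kHz, 5.4 kHz

fs/2 = 8.8 kHz.
20.6 kHz mod fs = 3 kHz.
3 kHz ≤ fs/2 = 8.8 kHz, appears at 3 kHz.
40.4 kHz mod fs = 5.2 kHz.
5.2 kHz ≤ fs/2 = 8.8 kHz, appears at 5.2 kHz.
14.8 kHz > fs/2 = 8.8 kHz, folds to fs − 14.8 kHz = 2.8 kHz.
29.8 kHz mod fs = 12.2 kHz.
12.2 kHz > fs/2 = 8.8 kHz, folds to fs − 12.2 kHz = 5.4 kHz.
12.4 kHz > fs/2 = 8.8 kHz, folds to fs − 12.4 kHz = 5.2 kHz.
Distinct values: {2.8 kHz, 3 kHz, 5.2 kHz, 5.4 kHz}.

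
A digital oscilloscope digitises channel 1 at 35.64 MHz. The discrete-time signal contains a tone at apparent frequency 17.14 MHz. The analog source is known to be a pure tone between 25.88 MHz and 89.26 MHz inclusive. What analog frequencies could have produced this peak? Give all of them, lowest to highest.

52.78 MHz, 54.14 MHz, 88.42 MHz

Frequencies that alias to 17.14 MHz are k·fs ± 17.14 MHz for integer k ≥ 0.
k=0: 17.14 MHz.
k=1: 18.5 MHz, 52.78 MHz.
k=2: 54.14 MHz, 88.42 MHz.
k=3: 89.78 MHz, 124.06 MHz.
Within [25.88 MHz, 89.26 MHz]: 52.78 MHz, 54.14 MHz, 88.42 MHz.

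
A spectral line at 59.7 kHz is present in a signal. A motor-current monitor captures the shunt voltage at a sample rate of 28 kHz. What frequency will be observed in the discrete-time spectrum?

3.7 kHz

59.7 kHz mod fs = 3.7 kHz.
3.7 kHz ≤ fs/2 = 14 kHz, appears at 3.7 kHz.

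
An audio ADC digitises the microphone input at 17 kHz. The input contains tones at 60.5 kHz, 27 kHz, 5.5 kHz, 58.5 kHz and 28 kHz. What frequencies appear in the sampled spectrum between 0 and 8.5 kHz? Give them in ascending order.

fs/2 = 8.5 kHz.
60.5 kHz mod fs = 9.5 kHz.
9.5 kHz > fs/2 = 8.5 kHz, folds to fs − 9.5 kHz = 7.5 kHz.
27 kHz mod fs = 10 kHz.
10 kHz > fs/2 = 8.5 kHz, folds to fs − 10 kHz = 7 kHz.
5.5 kHz ≤ fs/2 = 8.5 kHz, passes unchanged.
58.5 kHz mod fs = 7.5 kHz.
7.5 kHz ≤ fs/2 = 8.5 kHz, appears at 7.5 kHz.
28 kHz mod fs = 11 kHz.
11 kHz > fs/2 = 8.5 kHz, folds to fs − 11 kHz = 6 kHz.
Distinct values: {5.5 kHz, 6 kHz, 7 kHz, 7.5 kHz}.

5.5 kHz, 6 kHz, 7 kHz, 7.5 kHz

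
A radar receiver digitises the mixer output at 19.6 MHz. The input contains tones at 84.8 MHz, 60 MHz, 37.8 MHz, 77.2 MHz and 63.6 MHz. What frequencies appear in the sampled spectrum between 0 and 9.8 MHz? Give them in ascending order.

1.2 MHz, 1.4 MHz, 4.8 MHz, 6.4 MHz

fs/2 = 9.8 MHz.
84.8 MHz mod fs = 6.4 MHz.
6.4 MHz ≤ fs/2 = 9.8 MHz, appears at 6.4 MHz.
60 MHz mod fs = 1.2 MHz.
1.2 MHz ≤ fs/2 = 9.8 MHz, appears at 1.2 MHz.
37.8 MHz mod fs = 18.2 MHz.
18.2 MHz > fs/2 = 9.8 MHz, folds to fs − 18.2 MHz = 1.4 MHz.
77.2 MHz mod fs = 18.4 MHz.
18.4 MHz > fs/2 = 9.8 MHz, folds to fs − 18.4 MHz = 1.2 MHz.
63.6 MHz mod fs = 4.8 MHz.
4.8 MHz ≤ fs/2 = 9.8 MHz, appears at 4.8 MHz.
Distinct values: {1.2 MHz, 1.4 MHz, 4.8 MHz, 6.4 MHz}.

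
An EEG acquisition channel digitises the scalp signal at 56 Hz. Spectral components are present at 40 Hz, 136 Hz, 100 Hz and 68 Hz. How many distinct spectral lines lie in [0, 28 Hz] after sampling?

fs/2 = 28 Hz.
40 Hz > fs/2 = 28 Hz, folds to fs − 40 Hz = 16 Hz.
136 Hz mod fs = 24 Hz.
24 Hz ≤ fs/2 = 28 Hz, appears at 24 Hz.
100 Hz mod fs = 44 Hz.
44 Hz > fs/2 = 28 Hz, folds to fs − 44 Hz = 12 Hz.
68 Hz mod fs = 12 Hz.
12 Hz ≤ fs/2 = 28 Hz, appears at 12 Hz.
Distinct values: {12 Hz, 16 Hz, 24 Hz} → 3.

3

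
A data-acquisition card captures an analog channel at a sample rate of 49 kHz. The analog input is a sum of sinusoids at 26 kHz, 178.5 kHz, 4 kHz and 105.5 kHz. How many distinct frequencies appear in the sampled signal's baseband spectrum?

fs/2 = 24.5 kHz.
26 kHz > fs/2 = 24.5 kHz, folds to fs − 26 kHz = 23 kHz.
178.5 kHz mod fs = 31.5 kHz.
31.5 kHz > fs/2 = 24.5 kHz, folds to fs − 31.5 kHz = 17.5 kHz.
4 kHz ≤ fs/2 = 24.5 kHz, passes unchanged.
105.5 kHz mod fs = 7.5 kHz.
7.5 kHz ≤ fs/2 = 24.5 kHz, appears at 7.5 kHz.
Distinct values: {4 kHz, 7.5 kHz, 17.5 kHz, 23 kHz} → 4.

4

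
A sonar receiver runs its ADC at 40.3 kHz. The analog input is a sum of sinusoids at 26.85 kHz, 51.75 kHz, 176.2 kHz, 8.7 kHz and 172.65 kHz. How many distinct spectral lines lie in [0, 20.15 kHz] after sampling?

fs/2 = 20.15 kHz.
26.85 kHz > fs/2 = 20.15 kHz, folds to fs − 26.85 kHz = 13.45 kHz.
51.75 kHz mod fs = 11.45 kHz.
11.45 kHz ≤ fs/2 = 20.15 kHz, appears at 11.45 kHz.
176.2 kHz mod fs = 15 kHz.
15 kHz ≤ fs/2 = 20.15 kHz, appears at 15 kHz.
8.7 kHz ≤ fs/2 = 20.15 kHz, passes unchanged.
172.65 kHz mod fs = 11.45 kHz.
11.45 kHz ≤ fs/2 = 20.15 kHz, appears at 11.45 kHz.
Distinct values: {8.7 kHz, 11.45 kHz, 13.45 kHz, 15 kHz} → 4.

4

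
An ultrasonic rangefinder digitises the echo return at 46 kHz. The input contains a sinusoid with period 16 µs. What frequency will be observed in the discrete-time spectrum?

T = 16 µs → f = 1/T = 62.5 kHz.
62.5 kHz mod fs = 16.5 kHz.
16.5 kHz ≤ fs/2 = 23 kHz, appears at 16.5 kHz.

16.5 kHz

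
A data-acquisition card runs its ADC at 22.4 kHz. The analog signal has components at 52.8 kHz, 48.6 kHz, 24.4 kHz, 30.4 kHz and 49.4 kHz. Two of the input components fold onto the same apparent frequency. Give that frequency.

fs/2 = 11.2 kHz.
52.8 kHz mod fs = 8 kHz.
8 kHz ≤ fs/2 = 11.2 kHz, appears at 8 kHz.
48.6 kHz mod fs = 3.8 kHz.
3.8 kHz ≤ fs/2 = 11.2 kHz, appears at 3.8 kHz.
24.4 kHz mod fs = 2 kHz.
2 kHz ≤ fs/2 = 11.2 kHz, appears at 2 kHz.
30.4 kHz mod fs = 8 kHz.
8 kHz ≤ fs/2 = 11.2 kHz, appears at 8 kHz.
49.4 kHz mod fs = 4.6 kHz.
4.6 kHz ≤ fs/2 = 11.2 kHz, appears at 4.6 kHz.
30.4 kHz and 52.8 kHz both map to 8 kHz.

8 kHz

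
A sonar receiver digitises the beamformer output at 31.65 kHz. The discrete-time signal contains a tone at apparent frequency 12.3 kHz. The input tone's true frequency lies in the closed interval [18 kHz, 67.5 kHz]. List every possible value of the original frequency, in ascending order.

19.35 kHz, 43.95 kHz, 51 kHz

Frequencies that alias to 12.3 kHz are k·fs ± 12.3 kHz for integer k ≥ 0.
k=0: 12.3 kHz.
k=1: 19.35 kHz, 43.95 kHz.
k=2: 51 kHz, 75.6 kHz.
k=3: 82.65 kHz, 107.25 kHz.
Within [18 kHz, 67.5 kHz]: 19.35 kHz, 43.95 kHz, 51 kHz.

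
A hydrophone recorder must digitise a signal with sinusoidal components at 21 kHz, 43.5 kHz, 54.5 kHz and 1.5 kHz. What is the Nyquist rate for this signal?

109 kHz

Highest-frequency component: 54.5 kHz.
Nyquist rate = 2 × 54.5 kHz = 109 kHz.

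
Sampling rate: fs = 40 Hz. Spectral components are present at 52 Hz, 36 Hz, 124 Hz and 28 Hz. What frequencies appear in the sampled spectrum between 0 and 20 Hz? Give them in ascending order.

fs/2 = 20 Hz.
52 Hz mod fs = 12 Hz.
12 Hz ≤ fs/2 = 20 Hz, appears at 12 Hz.
36 Hz > fs/2 = 20 Hz, folds to fs − 36 Hz = 4 Hz.
124 Hz mod fs = 4 Hz.
4 Hz ≤ fs/2 = 20 Hz, appears at 4 Hz.
28 Hz > fs/2 = 20 Hz, folds to fs − 28 Hz = 12 Hz.
Distinct values: {4 Hz, 12 Hz}.

4 Hz, 12 Hz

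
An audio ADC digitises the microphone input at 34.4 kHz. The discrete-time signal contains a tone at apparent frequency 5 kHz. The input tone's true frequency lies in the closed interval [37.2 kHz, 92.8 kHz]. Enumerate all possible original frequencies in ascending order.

Frequencies that alias to 5 kHz are k·fs ± 5 kHz for integer k ≥ 0.
k=0: 5 kHz.
k=1: 29.4 kHz, 39.4 kHz.
k=2: 63.8 kHz, 73.8 kHz.
k=3: 98.2 kHz, 108.2 kHz.
Within [37.2 kHz, 92.8 kHz]: 39.4 kHz, 63.8 kHz, 73.8 kHz.

39.4 kHz, 63.8 kHz, 73.8 kHz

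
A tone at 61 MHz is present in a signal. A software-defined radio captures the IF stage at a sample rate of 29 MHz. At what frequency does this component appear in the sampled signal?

61 MHz mod fs = 3 MHz.
3 MHz ≤ fs/2 = 14.5 MHz, appears at 3 MHz.

3 MHz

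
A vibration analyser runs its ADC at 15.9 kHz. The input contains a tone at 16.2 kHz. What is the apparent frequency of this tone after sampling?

0.3 kHz

16.2 kHz mod fs = 0.3 kHz.
0.3 kHz ≤ fs/2 = 7.95 kHz, appears at 0.3 kHz.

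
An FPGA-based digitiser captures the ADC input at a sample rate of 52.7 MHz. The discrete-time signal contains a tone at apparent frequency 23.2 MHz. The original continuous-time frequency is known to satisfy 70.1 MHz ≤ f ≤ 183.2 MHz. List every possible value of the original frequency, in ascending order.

Frequencies that alias to 23.2 MHz are k·fs ± 23.2 MHz for integer k ≥ 0.
k=0: 23.2 MHz.
k=1: 29.5 MHz, 75.9 MHz.
k=2: 82.2 MHz, 128.6 MHz.
k=3: 134.9 MHz, 181.3 MHz.
k=4: 187.6 MHz, 234 MHz.
Within [70.1 MHz, 183.2 MHz]: 75.9 MHz, 82.2 MHz, 128.6 MHz, 134.9 MHz, 181.3 MHz.

75.9 MHz, 82.2 MHz, 128.6 MHz, 134.9 MHz, 181.3 MHz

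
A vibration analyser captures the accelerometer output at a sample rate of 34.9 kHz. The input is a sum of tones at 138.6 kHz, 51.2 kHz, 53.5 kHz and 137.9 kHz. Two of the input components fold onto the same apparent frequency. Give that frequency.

fs/2 = 17.45 kHz.
138.6 kHz mod fs = 33.9 kHz.
33.9 kHz > fs/2 = 17.45 kHz, folds to fs − 33.9 kHz = 1 kHz.
51.2 kHz mod fs = 16.3 kHz.
16.3 kHz ≤ fs/2 = 17.45 kHz, appears at 16.3 kHz.
53.5 kHz mod fs = 18.6 kHz.
18.6 kHz > fs/2 = 17.45 kHz, folds to fs − 18.6 kHz = 16.3 kHz.
137.9 kHz mod fs = 33.2 kHz.
33.2 kHz > fs/2 = 17.45 kHz, folds to fs − 33.2 kHz = 1.7 kHz.
51.2 kHz and 53.5 kHz both map to 16.3 kHz.

16.3 kHz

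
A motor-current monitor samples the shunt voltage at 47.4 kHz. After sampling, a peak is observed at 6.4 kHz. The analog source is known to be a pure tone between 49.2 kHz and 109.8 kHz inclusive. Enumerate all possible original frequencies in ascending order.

Frequencies that alias to 6.4 kHz are k·fs ± 6.4 kHz for integer k ≥ 0.
k=0: 6.4 kHz.
k=1: 41 kHz, 53.8 kHz.
k=2: 88.4 kHz, 101.2 kHz.
k=3: 135.8 kHz, 148.6 kHz.
Within [49.2 kHz, 109.8 kHz]: 53.8 kHz, 88.4 kHz, 101.2 kHz.

53.8 kHz, 88.4 kHz, 101.2 kHz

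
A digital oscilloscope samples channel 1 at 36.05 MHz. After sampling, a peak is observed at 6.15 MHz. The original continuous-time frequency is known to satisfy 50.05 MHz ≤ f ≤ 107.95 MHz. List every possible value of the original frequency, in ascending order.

65.95 MHz, 78.25 MHz, 102 MHz

Frequencies that alias to 6.15 MHz are k·fs ± 6.15 MHz for integer k ≥ 0.
k=0: 6.15 MHz.
k=1: 29.9 MHz, 42.2 MHz.
k=2: 65.95 MHz, 78.25 MHz.
k=3: 102 MHz, 114.3 MHz.
k=4: 138.05 MHz, 150.35 MHz.
Within [50.05 MHz, 107.95 MHz]: 65.95 MHz, 78.25 MHz, 102 MHz.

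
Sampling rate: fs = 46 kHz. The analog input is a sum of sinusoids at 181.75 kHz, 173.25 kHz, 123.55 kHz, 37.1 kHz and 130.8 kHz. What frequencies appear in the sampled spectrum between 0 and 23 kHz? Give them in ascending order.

fs/2 = 23 kHz.
181.75 kHz mod fs = 43.75 kHz.
43.75 kHz > fs/2 = 23 kHz, folds to fs − 43.75 kHz = 2.25 kHz.
173.25 kHz mod fs = 35.25 kHz.
35.25 kHz > fs/2 = 23 kHz, folds to fs − 35.25 kHz = 10.75 kHz.
123.55 kHz mod fs = 31.55 kHz.
31.55 kHz > fs/2 = 23 kHz, folds to fs − 31.55 kHz = 14.45 kHz.
37.1 kHz > fs/2 = 23 kHz, folds to fs − 37.1 kHz = 8.9 kHz.
130.8 kHz mod fs = 38.8 kHz.
38.8 kHz > fs/2 = 23 kHz, folds to fs − 38.8 kHz = 7.2 kHz.
Distinct values: {2.25 kHz, 7.2 kHz, 8.9 kHz, 10.75 kHz, 14.45 kHz}.

2.25 kHz, 7.2 kHz, 8.9 kHz, 10.75 kHz, 14.45 kHz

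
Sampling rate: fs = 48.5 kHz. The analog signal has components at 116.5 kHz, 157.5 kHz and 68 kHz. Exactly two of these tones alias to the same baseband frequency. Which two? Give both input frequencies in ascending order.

68 kHz, 116.5 kHz

fs/2 = 24.25 kHz.
116.5 kHz mod fs = 19.5 kHz.
19.5 kHz ≤ fs/2 = 24.25 kHz, appears at 19.5 kHz.
157.5 kHz mod fs = 12 kHz.
12 kHz ≤ fs/2 = 24.25 kHz, appears at 12 kHz.
68 kHz mod fs = 19.5 kHz.
19.5 kHz ≤ fs/2 = 24.25 kHz, appears at 19.5 kHz.
68 kHz and 116.5 kHz both map to 19.5 kHz.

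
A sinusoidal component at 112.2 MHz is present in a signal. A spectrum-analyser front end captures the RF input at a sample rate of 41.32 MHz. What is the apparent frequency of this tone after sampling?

11.76 MHz

112.2 MHz mod fs = 29.56 MHz.
29.56 MHz > fs/2 = 20.66 MHz, folds to fs − 29.56 MHz = 11.76 MHz.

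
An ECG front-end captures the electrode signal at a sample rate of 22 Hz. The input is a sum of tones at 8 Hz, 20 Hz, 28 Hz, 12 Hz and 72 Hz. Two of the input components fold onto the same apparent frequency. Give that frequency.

6 Hz

fs/2 = 11 Hz.
8 Hz ≤ fs/2 = 11 Hz, passes unchanged.
20 Hz > fs/2 = 11 Hz, folds to fs − 20 Hz = 2 Hz.
28 Hz mod fs = 6 Hz.
6 Hz ≤ fs/2 = 11 Hz, appears at 6 Hz.
12 Hz > fs/2 = 11 Hz, folds to fs − 12 Hz = 10 Hz.
72 Hz mod fs = 6 Hz.
6 Hz ≤ fs/2 = 11 Hz, appears at 6 Hz.
28 Hz and 72 Hz both map to 6 Hz.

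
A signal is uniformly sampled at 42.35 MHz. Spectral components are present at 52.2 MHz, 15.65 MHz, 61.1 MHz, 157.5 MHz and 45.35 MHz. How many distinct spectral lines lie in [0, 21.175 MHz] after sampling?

fs/2 = 21.175 MHz.
52.2 MHz mod fs = 9.85 MHz.
9.85 MHz ≤ fs/2 = 21.175 MHz, appears at 9.85 MHz.
15.65 MHz ≤ fs/2 = 21.175 MHz, passes unchanged.
61.1 MHz mod fs = 18.75 MHz.
18.75 MHz ≤ fs/2 = 21.175 MHz, appears at 18.75 MHz.
157.5 MHz mod fs = 30.45 MHz.
30.45 MHz > fs/2 = 21.175 MHz, folds to fs − 30.45 MHz = 11.9 MHz.
45.35 MHz mod fs = 3 MHz.
3 MHz ≤ fs/2 = 21.175 MHz, appears at 3 MHz.
Distinct values: {3 MHz, 9.85 MHz, 11.9 MHz, 15.65 MHz, 18.75 MHz} → 5.

5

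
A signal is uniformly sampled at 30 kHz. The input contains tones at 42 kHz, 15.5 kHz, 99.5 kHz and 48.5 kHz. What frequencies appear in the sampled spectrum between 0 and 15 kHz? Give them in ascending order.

fs/2 = 15 kHz.
42 kHz mod fs = 12 kHz.
12 kHz ≤ fs/2 = 15 kHz, appears at 12 kHz.
15.5 kHz > fs/2 = 15 kHz, folds to fs − 15.5 kHz = 14.5 kHz.
99.5 kHz mod fs = 9.5 kHz.
9.5 kHz ≤ fs/2 = 15 kHz, appears at 9.5 kHz.
48.5 kHz mod fs = 18.5 kHz.
18.5 kHz > fs/2 = 15 kHz, folds to fs − 18.5 kHz = 11.5 kHz.
Distinct values: {9.5 kHz, 11.5 kHz, 12 kHz, 14.5 kHz}.

9.5 kHz, 11.5 kHz, 12 kHz, 14.5 kHz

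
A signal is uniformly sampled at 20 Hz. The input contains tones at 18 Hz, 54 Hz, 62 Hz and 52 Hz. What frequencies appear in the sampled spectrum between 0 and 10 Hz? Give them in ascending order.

fs/2 = 10 Hz.
18 Hz > fs/2 = 10 Hz, folds to fs − 18 Hz = 2 Hz.
54 Hz mod fs = 14 Hz.
14 Hz > fs/2 = 10 Hz, folds to fs − 14 Hz = 6 Hz.
62 Hz mod fs = 2 Hz.
2 Hz ≤ fs/2 = 10 Hz, appears at 2 Hz.
52 Hz mod fs = 12 Hz.
12 Hz > fs/2 = 10 Hz, folds to fs − 12 Hz = 8 Hz.
Distinct values: {2 Hz, 6 Hz, 8 Hz}.

2 Hz, 6 Hz, 8 Hz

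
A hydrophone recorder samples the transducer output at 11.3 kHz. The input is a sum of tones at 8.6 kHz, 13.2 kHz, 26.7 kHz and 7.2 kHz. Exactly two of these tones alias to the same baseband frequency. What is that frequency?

fs/2 = 5.65 kHz.
8.6 kHz > fs/2 = 5.65 kHz, folds to fs − 8.6 kHz = 2.7 kHz.
13.2 kHz mod fs = 1.9 kHz.
1.9 kHz ≤ fs/2 = 5.65 kHz, appears at 1.9 kHz.
26.7 kHz mod fs = 4.1 kHz.
4.1 kHz ≤ fs/2 = 5.65 kHz, appears at 4.1 kHz.
7.2 kHz > fs/2 = 5.65 kHz, folds to fs − 7.2 kHz = 4.1 kHz.
7.2 kHz and 26.7 kHz both map to 4.1 kHz.

4.1 kHz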